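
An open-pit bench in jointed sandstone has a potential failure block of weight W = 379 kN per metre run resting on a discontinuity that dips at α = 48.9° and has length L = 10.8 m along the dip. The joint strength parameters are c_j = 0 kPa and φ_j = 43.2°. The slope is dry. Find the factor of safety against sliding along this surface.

Resolving the block weight along and normal to the plane and applying the Mohr–Coulomb strength on the joint:
N' = W cosα = 379·cos48.9° = 249.1 kN/m
Driving force T = W sinα = 379·sin48.9° = 285.6 kN/m
Resisting force R = c_j·L + N'·tanφ_j = 0·10.8 + 249.1·tan43.2° = 0.0 + 234.0 = 234.0 kN/m
FS = R / T = 234.0 / 285.6 = 0.819

FS = 0.82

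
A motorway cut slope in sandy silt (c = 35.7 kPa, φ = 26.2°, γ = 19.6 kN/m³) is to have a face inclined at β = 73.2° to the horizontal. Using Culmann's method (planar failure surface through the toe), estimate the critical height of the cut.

Culmann's analysis gives the critical failure plane at α_cr = (β + φ)/2 = (73.2 + 26.2)/2 = 49.7°, and the critical height
H_c = (4c/γ) · sinβ cosφ / [1 − cos(β − φ)]
    = (4·35.7/19.6) · sin73.2°·cos26.2° / [1 − cos(47.0°)]
    = 7.286 · 0.9573·0.8973 / [1 − 0.6820]
    = 7.286 · 0.8590 / 0.3180
    = 19.68 m

H_c = 19.68 m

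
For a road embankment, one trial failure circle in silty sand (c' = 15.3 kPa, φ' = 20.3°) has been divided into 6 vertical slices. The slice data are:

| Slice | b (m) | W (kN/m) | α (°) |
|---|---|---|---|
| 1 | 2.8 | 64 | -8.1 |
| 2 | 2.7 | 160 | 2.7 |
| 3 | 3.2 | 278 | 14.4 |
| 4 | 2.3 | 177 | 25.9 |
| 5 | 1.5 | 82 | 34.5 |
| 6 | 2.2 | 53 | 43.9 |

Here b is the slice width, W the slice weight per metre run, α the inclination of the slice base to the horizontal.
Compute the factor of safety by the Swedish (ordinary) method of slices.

Ordinary method of slices: FS = Σ[c'·Δl_i + (W_i cosα_i)·tanφ'] / Σ W_i sinα_i, with Δl_i = b_i / cosα_i.
Slice 1: Δl = 2.8/cos(-8.1°) = 2.828 m; N'_1 = 64·cos(-8.1°) = 63.4; c'Δl = 43.27; W sinα = -9.0
Slice 2: Δl = 2.7/cos2.7° = 2.703 m; N'_2 = 160·cos2.7° = 159.8; c'Δl = 41.36; W sinα = 7.5
Slice 3: Δl = 3.2/cos14.4° = 3.304 m; N'_3 = 278·cos14.4° = 269.3; c'Δl = 50.55; W sinα = 69.1
Slice 4: Δl = 2.3/cos25.9° = 2.557 m; N'_4 = 177·cos25.9° = 159.2; c'Δl = 39.12; W sinα = 77.3
Slice 5: Δl = 1.5/cos34.5° = 1.820 m; N'_5 = 82·cos34.5° = 67.6; c'Δl = 27.85; W sinα = 46.4
Slice 6: Δl = 2.2/cos43.9° = 3.053 m; N'_6 = 53·cos43.9° = 38.2; c'Δl = 46.71; W sinα = 36.8
Σc'Δl = 248.9 kN/m; ΣN' = 757.4 kN/m; ΣW sinα = 228.2 kN/m
Resisting = 248.9 + 757.4·tan20.3° = 248.9 + 280.2 = 529.0 kN/m
FS = 529.0 / 228.2 = 2.319

FS = 2.32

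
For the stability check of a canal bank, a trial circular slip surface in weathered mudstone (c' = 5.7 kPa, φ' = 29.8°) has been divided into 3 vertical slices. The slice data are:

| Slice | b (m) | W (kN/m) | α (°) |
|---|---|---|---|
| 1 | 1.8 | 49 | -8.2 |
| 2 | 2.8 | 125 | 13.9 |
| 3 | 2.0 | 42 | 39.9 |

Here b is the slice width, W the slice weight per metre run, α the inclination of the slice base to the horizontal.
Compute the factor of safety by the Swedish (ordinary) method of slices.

FS = 3.15

Ordinary method of slices: FS = Σ[c'·Δl_i + (W_i cosα_i)·tanφ'] / Σ W_i sinα_i, with Δl_i = b_i / cosα_i.
Slice 1: Δl = 1.8/cos(-8.2°) = 1.819 m; N'_1 = 49·cos(-8.2°) = 48.5; c'Δl = 10.37; W sinα = -7.0
Slice 2: Δl = 2.8/cos13.9° = 2.884 m; N'_2 = 125·cos13.9° = 121.3; c'Δl = 16.44; W sinα = 30.0
Slice 3: Δl = 2.0/cos39.9° = 2.607 m; N'_3 = 42·cos39.9° = 32.2; c'Δl = 14.86; W sinα = 26.9
Σc'Δl = 41.7 kN/m; ΣN' = 202.1 kN/m; ΣW sinα = 50.0 kN/m
Resisting = 41.7 + 202.1·tan29.8° = 41.7 + 115.7 = 157.4 kN/m
FS = 157.4 / 50.0 = 3.149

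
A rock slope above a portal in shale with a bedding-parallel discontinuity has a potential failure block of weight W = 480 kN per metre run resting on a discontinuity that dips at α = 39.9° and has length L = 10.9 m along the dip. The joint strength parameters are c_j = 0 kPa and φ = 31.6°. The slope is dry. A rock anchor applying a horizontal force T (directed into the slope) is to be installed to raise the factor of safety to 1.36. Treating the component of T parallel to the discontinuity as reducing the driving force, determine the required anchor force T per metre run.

T = 134 kN/m

Resolving forces along and normal to the sliding plane, with the horizontal anchor force T adding T·sinα to the effective normal force and T·cosα acting up the plane against the driving force:
FS = [c_jL + (W cosα + T sinα) tanφ] / [W sinα − T cosα]
Without the anchor: N' = 368.2 kN/m, driving T_d = 307.9 kN/m, resisting R = 0·10.9 + 368.2·tan31.6° = 226.5 kN/m, FS = 0.74.
Setting FS = 1.36 and solving for T:
1.36·(307.9 − T cos39.9°) = 226.5 + T sin39.9°·tan31.6°
T·(sin39.9°·tan31.6° + 1.36·cos39.9°) = 1.36·307.9 − 226.5
T·(0.6414·0.6152 + 1.36·0.7672) = 418.7 − 226.5 = 192.2
T·1.4380 = 192.2
T = 133.7 kN/m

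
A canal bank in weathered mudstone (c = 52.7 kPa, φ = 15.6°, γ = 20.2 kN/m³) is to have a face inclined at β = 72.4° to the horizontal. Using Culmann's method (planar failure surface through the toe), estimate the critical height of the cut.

Culmann's analysis gives the critical failure plane at α_cr = (β + φ)/2 = (72.4 + 15.6)/2 = 44.0°, and the critical height
H_c = (4c/γ) · sinβ cosφ / [1 − cos(β − φ)]
    = (4·52.7/20.2) · sin72.4°·cos15.6° / [1 − cos(56.8°)]
    = 10.436 · 0.9532·0.9632 / [1 − 0.5476]
    = 10.436 · 0.9181 / 0.4524
    = 21.18 m

H_c = 21.18 m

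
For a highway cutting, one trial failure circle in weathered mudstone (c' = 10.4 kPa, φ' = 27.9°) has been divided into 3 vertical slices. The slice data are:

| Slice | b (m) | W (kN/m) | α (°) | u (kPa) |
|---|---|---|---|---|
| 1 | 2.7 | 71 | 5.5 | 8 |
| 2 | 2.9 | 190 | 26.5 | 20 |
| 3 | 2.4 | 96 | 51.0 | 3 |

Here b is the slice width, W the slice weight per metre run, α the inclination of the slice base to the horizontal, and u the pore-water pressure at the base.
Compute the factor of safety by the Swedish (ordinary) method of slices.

Ordinary method of slices: FS = Σ[c'·Δl_i + (W_i cosα_i − u_i·Δl_i)·tanφ'] / Σ W_i sinα_i, with Δl_i = b_i / cosα_i.
Slice 1: Δl = 2.7/cos5.5° = 2.712 m; N'_1 = 71·cos5.5° − 8·2.712 = 49.0; c'Δl = 28.21; W sinα = 6.8
Slice 2: Δl = 2.9/cos26.5° = 3.240 m; N'_2 = 190·cos26.5° − 20·3.240 = 105.2; c'Δl = 33.70; W sinα = 84.8
Slice 3: Δl = 2.4/cos51.0° = 3.814 m; N'_3 = 96·cos51.0° − 3·3.814 = 49.0; c'Δl = 39.66; W sinα = 74.6
Σc'Δl = 101.6 kN/m; ΣN' = 203.2 kN/m; ΣW sinα = 166.2 kN/m
Resisting = 101.6 + 203.2·tan27.9° = 101.6 + 107.6 = 209.1 kN/m
FS = 209.1 / 166.2 = 1.258

FS = 1.26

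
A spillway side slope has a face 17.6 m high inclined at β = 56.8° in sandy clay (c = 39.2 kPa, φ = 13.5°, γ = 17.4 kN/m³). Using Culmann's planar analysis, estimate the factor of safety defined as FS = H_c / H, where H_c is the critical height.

FS = 1.53

H_c = (4c/γ) · sinβ cosφ / [1 − cos(β − φ)]
    = (4·39.2/17.4) · sin56.8°·cos13.5° / [1 − cos43.3°]
    = 9.011 · 0.8136 / 0.2722 = 26.93 m
FS = H_c / H = 26.93 / 17.6 = 1.530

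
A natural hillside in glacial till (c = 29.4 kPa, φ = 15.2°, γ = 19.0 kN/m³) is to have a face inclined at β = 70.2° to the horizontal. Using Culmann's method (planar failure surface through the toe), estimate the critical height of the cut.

Culmann's analysis gives the critical failure plane at α_cr = (β + φ)/2 = (70.2 + 15.2)/2 = 42.7°, and the critical height
H_c = (4c/γ) · sinβ cosφ / [1 − cos(β − φ)]
    = (4·29.4/19.0) · sin70.2°·cos15.2° / [1 − cos(55.0°)]
    = 6.189 · 0.9409·0.9650 / [1 − 0.5736]
    = 6.189 · 0.9080 / 0.4264
    = 13.18 m

H_c = 13.18 m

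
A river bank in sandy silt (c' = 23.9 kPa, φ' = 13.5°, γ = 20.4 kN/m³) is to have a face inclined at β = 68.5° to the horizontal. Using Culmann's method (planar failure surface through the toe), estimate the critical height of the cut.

Culmann's analysis gives the critical failure plane at α_cr = (β + φ')/2 = (68.5 + 13.5)/2 = 41.0°, and the critical height
H_c = (4c'/γ) · sinβ cosφ' / [1 − cos(β − φ')]
    = (4·23.9/20.4) · sin68.5°·cos13.5° / [1 − cos(55.0°)]
    = 4.686 · 0.9304·0.9724 / [1 − 0.5736]
    = 4.686 · 0.9047 / 0.4264
    = 9.94 m

H_c = 9.94 m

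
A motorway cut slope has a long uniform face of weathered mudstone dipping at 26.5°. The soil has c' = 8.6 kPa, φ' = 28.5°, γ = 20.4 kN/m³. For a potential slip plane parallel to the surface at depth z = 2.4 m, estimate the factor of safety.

For an infinite slope with a slip plane parallel to the surface (no pore pressure): FS = [c' + γz cos²β tanφ'] / [γz sinβ cosβ].
γz = 20.4·2.4 = 48.96 kN/m²
Numerator = 8.6 + 48.96·cos²26.5°·tan28.5° = 8.6 + 48.96·0.8009·0.5430 = 29.891 kPa
Denominator = 48.96·sin26.5°·cos26.5° = 48.96·0.4462·0.8949 = 19.551 kPa
FS = 29.891 / 19.551 = 1.529

FS = 1.53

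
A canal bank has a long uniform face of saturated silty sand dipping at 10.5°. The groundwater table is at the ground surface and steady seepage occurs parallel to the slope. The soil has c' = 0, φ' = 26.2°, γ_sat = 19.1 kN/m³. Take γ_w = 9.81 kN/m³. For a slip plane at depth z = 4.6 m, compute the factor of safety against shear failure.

FS = 1.29

With seepage parallel to the slope and the water table at the surface, the effective normal stress on the slip plane uses the buoyant unit weight γ' = γ_sat − γ_w while the driving shear stress uses γ_sat:
FS = [c' + γ' z cos²β tanφ'] / [γ_sat z sinβ cosβ]
(For c' = 0 this reduces to FS = (γ'/γ_sat)·tanφ'/tanβ.)
γ' = 19.1 − 9.81 = 9.29 kN/m³
Numerator = 0.0 + 9.29·4.6·cos²10.5°·tan26.2° = 0.0 + 9.29·4.6·0.9668·0.4921 = 20.329 kPa
Denominator = 19.1·4.6·sin10.5°·cos10.5° = 19.1·4.6·0.1822·0.9833 = 15.743 kPa
FS = 20.329 / 15.743 = 1.291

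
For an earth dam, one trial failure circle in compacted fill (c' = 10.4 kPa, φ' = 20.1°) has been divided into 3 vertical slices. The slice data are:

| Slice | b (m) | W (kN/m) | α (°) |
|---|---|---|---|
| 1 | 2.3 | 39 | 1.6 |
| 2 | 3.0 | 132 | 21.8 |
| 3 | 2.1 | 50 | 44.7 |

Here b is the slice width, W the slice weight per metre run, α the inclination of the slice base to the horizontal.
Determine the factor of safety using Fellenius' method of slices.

Ordinary method of slices: FS = Σ[c'·Δl_i + (W_i cosα_i)·tanφ'] / Σ W_i sinα_i, with Δl_i = b_i / cosα_i.
Slice 1: Δl = 2.3/cos1.6° = 2.301 m; N'_1 = 39·cos1.6° = 39.0; c'Δl = 23.93; W sinα = 1.1
Slice 2: Δl = 3.0/cos21.8° = 3.231 m; N'_2 = 132·cos21.8° = 122.6; c'Δl = 33.60; W sinα = 49.0
Slice 3: Δl = 2.1/cos44.7° = 2.954 m; N'_3 = 50·cos44.7° = 35.5; c'Δl = 30.73; W sinα = 35.2
Σc'Δl = 88.3 kN/m; ΣN' = 197.1 kN/m; ΣW sinα = 85.3 kN/m
Resisting = 88.3 + 197.1·tan20.1° = 88.3 + 72.1 = 160.4 kN/m
FS = 160.4 / 85.3 = 1.881

FS = 1.88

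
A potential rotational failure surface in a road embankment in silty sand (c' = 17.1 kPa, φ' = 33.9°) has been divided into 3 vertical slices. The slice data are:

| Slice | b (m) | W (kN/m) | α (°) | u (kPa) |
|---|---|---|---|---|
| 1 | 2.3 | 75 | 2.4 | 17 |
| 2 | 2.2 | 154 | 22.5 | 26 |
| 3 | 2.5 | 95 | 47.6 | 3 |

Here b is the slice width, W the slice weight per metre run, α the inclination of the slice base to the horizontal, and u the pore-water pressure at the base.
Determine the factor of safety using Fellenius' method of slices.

FS = 1.94

Ordinary method of slices: FS = Σ[c'·Δl_i + (W_i cosα_i − u_i·Δl_i)·tanφ'] / Σ W_i sinα_i, with Δl_i = b_i / cosα_i.
Slice 1: Δl = 2.3/cos2.4° = 2.302 m; N'_1 = 75·cos2.4° − 17·2.302 = 35.8; c'Δl = 39.36; W sinα = 3.1
Slice 2: Δl = 2.2/cos22.5° = 2.381 m; N'_2 = 154·cos22.5° − 26·2.381 = 80.4; c'Δl = 40.72; W sinα = 58.9
Slice 3: Δl = 2.5/cos47.6° = 3.708 m; N'_3 = 95·cos47.6° − 3·3.708 = 52.9; c'Δl = 63.40; W sinα = 70.2
Σc'Δl = 143.5 kN/m; ΣN' = 169.1 kN/m; ΣW sinα = 132.2 kN/m
Resisting = 143.5 + 169.1·tan33.9° = 143.5 + 113.6 = 257.1 kN/m
FS = 257.1 / 132.2 = 1.944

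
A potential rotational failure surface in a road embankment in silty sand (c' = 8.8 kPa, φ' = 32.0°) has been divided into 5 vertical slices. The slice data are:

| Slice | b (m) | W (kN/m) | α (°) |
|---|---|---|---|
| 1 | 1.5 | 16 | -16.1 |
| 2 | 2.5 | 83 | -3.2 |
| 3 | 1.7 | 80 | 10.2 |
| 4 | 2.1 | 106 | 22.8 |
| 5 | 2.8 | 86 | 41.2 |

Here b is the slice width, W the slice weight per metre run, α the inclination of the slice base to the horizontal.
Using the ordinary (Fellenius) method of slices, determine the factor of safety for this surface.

FS = 3.07

Ordinary method of slices: FS = Σ[c'·Δl_i + (W_i cosα_i)·tanφ'] / Σ W_i sinα_i, with Δl_i = b_i / cosα_i.
Slice 1: Δl = 1.5/cos(-16.1°) = 1.561 m; N'_1 = 16·cos(-16.1°) = 15.4; c'Δl = 13.74; W sinα = -4.4
Slice 2: Δl = 2.5/cos(-3.2°) = 2.504 m; N'_2 = 83·cos(-3.2°) = 82.9; c'Δl = 22.03; W sinα = -4.6
Slice 3: Δl = 1.7/cos10.2° = 1.727 m; N'_3 = 80·cos10.2° = 78.7; c'Δl = 15.20; W sinα = 14.2
Slice 4: Δl = 2.1/cos22.8° = 2.278 m; N'_4 = 106·cos22.8° = 97.7; c'Δl = 20.05; W sinα = 41.1
Slice 5: Δl = 2.8/cos41.2° = 3.721 m; N'_5 = 86·cos41.2° = 64.7; c'Δl = 32.75; W sinα = 56.6
Σc'Δl = 103.8 kN/m; ΣN' = 339.4 kN/m; ΣW sinα = 102.8 kN/m
Resisting = 103.8 + 339.4·tan32.0° = 103.8 + 212.1 = 315.9 kN/m
FS = 315.9 / 102.8 = 3.072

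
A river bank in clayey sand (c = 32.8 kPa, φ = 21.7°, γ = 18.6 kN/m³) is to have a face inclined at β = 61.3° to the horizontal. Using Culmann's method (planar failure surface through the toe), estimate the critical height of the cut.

Culmann's analysis gives the critical failure plane at α_cr = (β + φ)/2 = (61.3 + 21.7)/2 = 41.5°, and the critical height
H_c = (4c/γ) · sinβ cosφ / [1 − cos(β − φ)]
    = (4·32.8/18.6) · sin61.3°·cos21.7° / [1 − cos(39.6°)]
    = 7.054 · 0.8771·0.9291 / [1 − 0.7705]
    = 7.054 · 0.8150 / 0.2295
    = 25.05 m

H_c = 25.05 m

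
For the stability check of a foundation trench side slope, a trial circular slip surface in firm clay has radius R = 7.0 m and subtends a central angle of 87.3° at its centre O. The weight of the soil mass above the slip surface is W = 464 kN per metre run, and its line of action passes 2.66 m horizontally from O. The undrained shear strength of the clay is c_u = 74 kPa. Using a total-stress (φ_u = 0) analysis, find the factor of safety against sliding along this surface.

Taking moments about the centre O, the resisting moment is provided by the undrained shear strength acting along the arc:
Arc length L_a = R·θ = 7.0·(87.3°·π/180) = 7.0·1.5237 = 10.67 m
M_R = c_u·L_a·R = 74·10.67·7.0 = 5524.8 kN·m/m
M_D = W·d = 464·2.66 = 1234.2 kN·m/m
FS = M_R / M_D = 5524.8 / 1234.2 = 4.476

FS = 4.48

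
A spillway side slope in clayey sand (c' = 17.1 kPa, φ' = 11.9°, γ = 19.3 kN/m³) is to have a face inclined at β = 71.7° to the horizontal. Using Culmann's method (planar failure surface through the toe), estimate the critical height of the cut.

Culmann's analysis gives the critical failure plane at α_cr = (β + φ')/2 = (71.7 + 11.9)/2 = 41.8°, and the critical height
H_c = (4c'/γ) · sinβ cosφ' / [1 − cos(β − φ')]
    = (4·17.1/19.3) · sin71.7°·cos11.9° / [1 − cos(59.8°)]
    = 3.544 · 0.9494·0.9785 / [1 − 0.5030]
    = 3.544 · 0.9290 / 0.4970
    = 6.62 m

H_c = 6.62 m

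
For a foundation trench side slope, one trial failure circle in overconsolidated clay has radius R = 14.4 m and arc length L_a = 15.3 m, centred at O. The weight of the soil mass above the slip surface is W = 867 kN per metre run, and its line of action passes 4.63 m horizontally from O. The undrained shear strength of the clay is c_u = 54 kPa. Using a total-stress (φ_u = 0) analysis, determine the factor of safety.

Taking moments about the centre O, the resisting moment is provided by the undrained shear strength acting along the arc:
M_R = c_u·L_a·R = 54·15.30·14.4 = 11897.3 kN·m/m
M_D = W·d = 867·4.63 = 4014.2 kN·m/m
FS = M_R / M_D = 11897.3 / 4014.2 = 2.964

FS = 2.96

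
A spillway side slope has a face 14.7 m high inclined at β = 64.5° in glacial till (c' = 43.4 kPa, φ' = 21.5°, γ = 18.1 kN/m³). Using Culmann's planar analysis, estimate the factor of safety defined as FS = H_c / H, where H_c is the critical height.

FS = 2.04

H_c = (4c'/γ) · sinβ cosφ' / [1 − cos(β − φ')]
    = (4·43.4/18.1) · sin64.5°·cos21.5° / [1 − cos43.0°]
    = 9.591 · 0.8398 / 0.2686 = 29.98 m
FS = H_c / H = 29.98 / 14.7 = 2.040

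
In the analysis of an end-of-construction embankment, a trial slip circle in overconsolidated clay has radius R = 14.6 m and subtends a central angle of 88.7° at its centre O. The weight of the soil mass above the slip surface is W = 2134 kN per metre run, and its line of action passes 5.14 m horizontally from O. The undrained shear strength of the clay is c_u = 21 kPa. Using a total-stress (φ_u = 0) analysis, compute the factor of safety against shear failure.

FS = 0.63

Taking moments about the centre O, the resisting moment is provided by the undrained shear strength acting along the arc:
Arc length L_a = R·θ = 14.6·(88.7°·π/180) = 14.6·1.5481 = 22.60 m
M_R = c_u·L_a·R = 21·22.60·14.6 = 6929.9 kN·m/m
M_D = W·d = 2134·5.14 = 10968.8 kN·m/m
FS = M_R / M_D = 6929.9 / 10968.8 = 0.632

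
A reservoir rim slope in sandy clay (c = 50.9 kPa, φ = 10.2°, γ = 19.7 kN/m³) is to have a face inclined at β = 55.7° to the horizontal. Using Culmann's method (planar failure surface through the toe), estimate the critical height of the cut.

Culmann's analysis gives the critical failure plane at α_cr = (β + φ)/2 = (55.7 + 10.2)/2 = 33.0°, and the critical height
H_c = (4c/γ) · sinβ cosφ / [1 − cos(β − φ)]
    = (4·50.9/19.7) · sin55.7°·cos10.2° / [1 − cos(45.5°)]
    = 10.335 · 0.8261·0.9842 / [1 − 0.7009]
    = 10.335 · 0.8130 / 0.2991
    = 28.09 m

H_c = 28.09 m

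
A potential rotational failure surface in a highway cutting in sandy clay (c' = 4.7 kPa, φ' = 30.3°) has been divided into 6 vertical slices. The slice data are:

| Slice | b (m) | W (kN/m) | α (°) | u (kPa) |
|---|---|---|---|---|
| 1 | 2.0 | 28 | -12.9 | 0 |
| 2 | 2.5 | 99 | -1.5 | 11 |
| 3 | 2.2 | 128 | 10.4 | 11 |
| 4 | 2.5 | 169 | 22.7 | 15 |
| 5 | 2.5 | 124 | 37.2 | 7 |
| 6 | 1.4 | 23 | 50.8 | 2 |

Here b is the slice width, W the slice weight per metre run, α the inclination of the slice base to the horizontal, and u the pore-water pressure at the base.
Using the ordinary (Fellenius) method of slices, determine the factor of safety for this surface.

Ordinary method of slices: FS = Σ[c'·Δl_i + (W_i cosα_i − u_i·Δl_i)·tanφ'] / Σ W_i sinα_i, with Δl_i = b_i / cosα_i.
Slice 1: Δl = 2.0/cos(-12.9°) = 2.052 m; N'_1 = 28·cos(-12.9°) − 0·2.052 = 27.3; c'Δl = 9.64; W sinα = -6.3
Slice 2: Δl = 2.5/cos(-1.5°) = 2.501 m; N'_2 = 99·cos(-1.5°) − 11·2.501 = 71.5; c'Δl = 11.75; W sinα = -2.6
Slice 3: Δl = 2.2/cos10.4° = 2.237 m; N'_3 = 128·cos10.4° − 11·2.237 = 101.3; c'Δl = 10.51; W sinα = 23.1
Slice 4: Δl = 2.5/cos22.7° = 2.710 m; N'_4 = 169·cos22.7° − 15·2.710 = 115.3; c'Δl = 12.74; W sinα = 65.2
Slice 5: Δl = 2.5/cos37.2° = 3.139 m; N'_5 = 124·cos37.2° − 7·3.139 = 76.8; c'Δl = 14.75; W sinα = 75.0
Slice 6: Δl = 1.4/cos50.8° = 2.215 m; N'_6 = 23·cos50.8° − 2·2.215 = 10.1; c'Δl = 10.41; W sinα = 17.8
Σc'Δl = 69.8 kN/m; ΣN' = 402.2 kN/m; ΣW sinα = 172.3 kN/m
Resisting = 69.8 + 402.2·tan30.3° = 69.8 + 235.0 = 304.8 kN/m
FS = 304.8 / 172.3 = 1.769

FS = 1.77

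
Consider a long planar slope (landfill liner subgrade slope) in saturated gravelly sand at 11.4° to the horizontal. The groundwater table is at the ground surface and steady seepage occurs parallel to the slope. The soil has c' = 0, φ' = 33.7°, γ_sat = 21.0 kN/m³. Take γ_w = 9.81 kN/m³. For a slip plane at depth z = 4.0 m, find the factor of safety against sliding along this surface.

FS = 1.76

With seepage parallel to the slope and the water table at the surface, the effective normal stress on the slip plane uses the buoyant unit weight γ' = γ_sat − γ_w while the driving shear stress uses γ_sat:
FS = [c' + γ' z cos²β tanφ'] / [γ_sat z sinβ cosβ]
(For c' = 0 this reduces to FS = (γ'/γ_sat)·tanφ'/tanβ.)
γ' = 21.0 − 9.81 = 11.19 kN/m³
Numerator = 0.0 + 11.19·4.0·cos²11.4°·tan33.7° = 0.0 + 11.19·4.0·0.9609·0.6669 = 28.685 kPa
Denominator = 21.0·4.0·sin11.4°·cos11.4° = 21.0·4.0·0.1977·0.9803 = 16.276 kPa
FS = 28.685 / 16.276 = 1.762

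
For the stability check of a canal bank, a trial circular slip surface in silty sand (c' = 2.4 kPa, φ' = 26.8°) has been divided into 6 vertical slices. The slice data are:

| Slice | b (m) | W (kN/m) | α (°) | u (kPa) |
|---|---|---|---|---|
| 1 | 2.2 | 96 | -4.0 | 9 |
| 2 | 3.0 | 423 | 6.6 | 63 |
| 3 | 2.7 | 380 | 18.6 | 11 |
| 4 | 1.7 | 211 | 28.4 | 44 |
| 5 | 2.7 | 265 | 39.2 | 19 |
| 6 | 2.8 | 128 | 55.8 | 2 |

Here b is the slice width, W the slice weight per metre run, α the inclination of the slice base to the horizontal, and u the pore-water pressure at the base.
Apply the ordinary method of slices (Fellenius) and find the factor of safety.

FS = 0.96

Ordinary method of slices: FS = Σ[c'·Δl_i + (W_i cosα_i − u_i·Δl_i)·tanφ'] / Σ W_i sinα_i, with Δl_i = b_i / cosα_i.
Slice 1: Δl = 2.2/cos(-4.0°) = 2.205 m; N'_1 = 96·cos(-4.0°) − 9·2.205 = 75.9; c'Δl = 5.29; W sinα = -6.7
Slice 2: Δl = 3.0/cos6.6° = 3.020 m; N'_2 = 423·cos6.6° − 63·3.020 = 229.9; c'Δl = 7.25; W sinα = 48.6
Slice 3: Δl = 2.7/cos18.6° = 2.849 m; N'_3 = 380·cos18.6° − 11·2.849 = 328.8; c'Δl = 6.84; W sinα = 121.2
Slice 4: Δl = 1.7/cos28.4° = 1.933 m; N'_4 = 211·cos28.4° − 44·1.933 = 100.6; c'Δl = 4.64; W sinα = 100.4
Slice 5: Δl = 2.7/cos39.2° = 3.484 m; N'_5 = 265·cos39.2° − 19·3.484 = 139.2; c'Δl = 8.36; W sinα = 167.5
Slice 6: Δl = 2.8/cos55.8° = 4.981 m; N'_6 = 128·cos55.8° − 2·4.981 = 62.0; c'Δl = 11.96; W sinα = 105.9
Σc'Δl = 44.3 kN/m; ΣN' = 936.4 kN/m; ΣW sinα = 536.8 kN/m
Resisting = 44.3 + 936.4·tan26.8° = 44.3 + 473.0 = 517.3 kN/m
FS = 517.3 / 536.8 = 0.964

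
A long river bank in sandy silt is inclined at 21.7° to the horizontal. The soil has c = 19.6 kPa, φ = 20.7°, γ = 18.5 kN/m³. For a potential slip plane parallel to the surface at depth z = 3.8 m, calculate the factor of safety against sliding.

For an infinite slope with a slip plane parallel to the surface (no pore pressure): FS = [c + γz cos²β tanφ] / [γz sinβ cosβ].
γz = 18.5·3.8 = 70.30 kN/m²
Numerator = 19.6 + 70.30·cos²21.7°·tan20.7° = 19.6 + 70.30·0.8633·0.3779 = 42.532 kPa
Denominator = 70.30·sin21.7°·cos21.7° = 70.30·0.3697·0.9291 = 24.151 kPa
FS = 42.532 / 24.151 = 1.761

FS = 1.76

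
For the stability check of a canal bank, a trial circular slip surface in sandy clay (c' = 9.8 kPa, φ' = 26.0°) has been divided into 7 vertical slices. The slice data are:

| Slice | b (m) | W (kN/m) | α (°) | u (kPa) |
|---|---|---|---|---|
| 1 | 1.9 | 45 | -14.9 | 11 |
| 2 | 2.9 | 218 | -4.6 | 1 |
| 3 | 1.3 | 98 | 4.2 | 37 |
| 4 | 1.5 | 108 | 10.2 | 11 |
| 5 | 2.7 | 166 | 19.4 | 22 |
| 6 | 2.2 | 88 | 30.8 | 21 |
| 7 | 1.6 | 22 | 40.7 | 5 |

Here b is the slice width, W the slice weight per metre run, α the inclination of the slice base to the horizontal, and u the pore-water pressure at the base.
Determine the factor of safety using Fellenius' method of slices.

Ordinary method of slices: FS = Σ[c'·Δl_i + (W_i cosα_i − u_i·Δl_i)·tanφ'] / Σ W_i sinα_i, with Δl_i = b_i / cosα_i.
Slice 1: Δl = 1.9/cos(-14.9°) = 1.966 m; N'_1 = 45·cos(-14.9°) − 11·1.966 = 21.9; c'Δl = 19.27; W sinα = -11.6
Slice 2: Δl = 2.9/cos(-4.6°) = 2.909 m; N'_2 = 218·cos(-4.6°) − 1·2.909 = 214.4; c'Δl = 28.51; W sinα = -17.5
Slice 3: Δl = 1.3/cos4.2° = 1.304 m; N'_3 = 98·cos4.2° − 37·1.304 = 49.5; c'Δl = 12.77; W sinα = 7.2
Slice 4: Δl = 1.5/cos10.2° = 1.524 m; N'_4 = 108·cos10.2° − 11·1.524 = 89.5; c'Δl = 14.94; W sinα = 19.1
Slice 5: Δl = 2.7/cos19.4° = 2.863 m; N'_5 = 166·cos19.4° − 22·2.863 = 93.6; c'Δl = 28.05; W sinα = 55.1
Slice 6: Δl = 2.2/cos30.8° = 2.561 m; N'_6 = 88·cos30.8° − 21·2.561 = 21.8; c'Δl = 25.10; W sinα = 45.1
Slice 7: Δl = 1.6/cos40.7° = 2.110 m; N'_7 = 22·cos40.7° − 5·2.110 = 6.1; c'Δl = 20.68; W sinα = 14.3
Σc'Δl = 149.3 kN/m; ΣN' = 496.8 kN/m; ΣW sinα = 111.8 kN/m
Resisting = 149.3 + 496.8·tan26.0° = 149.3 + 242.3 = 391.6 kN/m
FS = 391.6 / 111.8 = 3.503

FS = 3.50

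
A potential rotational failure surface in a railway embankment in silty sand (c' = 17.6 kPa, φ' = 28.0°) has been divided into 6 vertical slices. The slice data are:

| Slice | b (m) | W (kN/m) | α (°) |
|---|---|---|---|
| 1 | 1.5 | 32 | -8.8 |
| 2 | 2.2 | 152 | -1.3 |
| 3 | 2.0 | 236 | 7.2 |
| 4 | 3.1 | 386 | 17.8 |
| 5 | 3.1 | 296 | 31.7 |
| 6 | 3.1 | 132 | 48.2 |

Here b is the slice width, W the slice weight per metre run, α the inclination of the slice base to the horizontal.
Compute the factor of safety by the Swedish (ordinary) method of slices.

FS = 2.30

Ordinary method of slices: FS = Σ[c'·Δl_i + (W_i cosα_i)·tanφ'] / Σ W_i sinα_i, with Δl_i = b_i / cosα_i.
Slice 1: Δl = 1.5/cos(-8.8°) = 1.518 m; N'_1 = 32·cos(-8.8°) = 31.6; c'Δl = 26.71; W sinα = -4.9
Slice 2: Δl = 2.2/cos(-1.3°) = 2.201 m; N'_2 = 152·cos(-1.3°) = 152.0; c'Δl = 38.73; W sinα = -3.4
Slice 3: Δl = 2.0/cos7.2° = 2.016 m; N'_3 = 236·cos7.2° = 234.1; c'Δl = 35.48; W sinα = 29.6
Slice 4: Δl = 3.1/cos17.8° = 3.256 m; N'_4 = 386·cos17.8° = 367.5; c'Δl = 57.30; W sinα = 118.0
Slice 5: Δl = 3.1/cos31.7° = 3.644 m; N'_5 = 296·cos31.7° = 251.8; c'Δl = 64.13; W sinα = 155.5
Slice 6: Δl = 3.1/cos48.2° = 4.651 m; N'_6 = 132·cos48.2° = 88.0; c'Δl = 81.86; W sinα = 98.4
Σc'Δl = 304.2 kN/m; ΣN' = 1125.1 kN/m; ΣW sinα = 393.2 kN/m
Resisting = 304.2 + 1125.1·tan28.0° = 304.2 + 598.2 = 902.4 kN/m
FS = 902.4 / 393.2 = 2.295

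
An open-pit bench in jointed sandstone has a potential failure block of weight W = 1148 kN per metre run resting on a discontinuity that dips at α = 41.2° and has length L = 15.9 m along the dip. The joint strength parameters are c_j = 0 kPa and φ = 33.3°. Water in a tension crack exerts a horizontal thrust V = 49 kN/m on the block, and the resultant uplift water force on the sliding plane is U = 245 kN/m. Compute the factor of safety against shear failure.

FS = 0.49

Resolving the block weight along and normal to the plane and applying the Mohr–Coulomb strength on the joint:
N' = W cosα − U − V sinα = 1148·cos41.2° − 245 − 49·sin41.2° = 586.5 kN/m
Driving force T = W sinα + V cosα = 1148·sin41.2° + 49·cos41.2° = 793.0 kN/m
Resisting force R = c_j·L + N'·tanφ = 0·15.9 + 586.5·tan33.3° = 0.0 + 385.3 = 385.3 kN/m
FS = R / T = 385.3 / 793.0 = 0.486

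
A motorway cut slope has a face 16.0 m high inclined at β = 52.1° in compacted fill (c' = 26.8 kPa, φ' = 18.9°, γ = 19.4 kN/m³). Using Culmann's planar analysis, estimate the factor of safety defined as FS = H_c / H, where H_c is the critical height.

H_c = (4c'/γ) · sinβ cosφ' / [1 − cos(β − φ')]
    = (4·26.8/19.4) · sin52.1°·cos18.9° / [1 − cos33.2°]
    = 5.526 · 0.7465 / 0.1632 = 25.27 m
FS = H_c / H = 25.27 / 16.0 = 1.579

FS = 1.58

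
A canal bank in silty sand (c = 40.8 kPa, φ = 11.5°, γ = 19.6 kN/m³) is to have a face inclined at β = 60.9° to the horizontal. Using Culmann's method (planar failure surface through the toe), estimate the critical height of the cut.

H_c = 20.41 m

Culmann's analysis gives the critical failure plane at α_cr = (β + φ)/2 = (60.9 + 11.5)/2 = 36.2°, and the critical height
H_c = (4c/γ) · sinβ cosφ / [1 − cos(β − φ)]
    = (4·40.8/19.6) · sin60.9°·cos11.5° / [1 − cos(49.4°)]
    = 8.327 · 0.8738·0.9799 / [1 − 0.6508]
    = 8.327 · 0.8562 / 0.3492
    = 20.41 m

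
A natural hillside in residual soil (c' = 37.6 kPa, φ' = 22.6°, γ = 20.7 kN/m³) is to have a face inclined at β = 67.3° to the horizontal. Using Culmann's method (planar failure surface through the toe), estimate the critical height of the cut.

Culmann's analysis gives the critical failure plane at α_cr = (β + φ')/2 = (67.3 + 22.6)/2 = 45.0°, and the critical height
H_c = (4c'/γ) · sinβ cosφ' / [1 − cos(β − φ')]
    = (4·37.6/20.7) · sin67.3°·cos22.6° / [1 − cos(44.7°)]
    = 7.266 · 0.9225·0.9232 / [1 − 0.7108]
    = 7.266 · 0.8517 / 0.2892
    = 21.40 m

H_c = 21.40 m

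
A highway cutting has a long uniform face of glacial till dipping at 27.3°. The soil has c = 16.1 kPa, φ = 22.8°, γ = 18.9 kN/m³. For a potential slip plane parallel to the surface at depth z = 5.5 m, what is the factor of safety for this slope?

FS = 1.19

For an infinite slope with a slip plane parallel to the surface (no pore pressure): FS = [c + γz cos²β tanφ] / [γz sinβ cosβ].
γz = 18.9·5.5 = 103.95 kN/m²
Numerator = 16.1 + 103.95·cos²27.3°·tan22.8° = 16.1 + 103.95·0.7896·0.4204 = 50.605 kPa
Denominator = 103.95·sin27.3°·cos27.3° = 103.95·0.4586·0.8886 = 42.366 kPa
FS = 50.605 / 42.366 = 1.194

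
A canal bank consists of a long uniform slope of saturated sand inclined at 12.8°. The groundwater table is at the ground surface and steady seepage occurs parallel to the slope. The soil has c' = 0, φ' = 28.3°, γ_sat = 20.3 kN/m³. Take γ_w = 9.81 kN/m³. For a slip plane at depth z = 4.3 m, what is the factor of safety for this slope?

With seepage parallel to the slope and the water table at the surface, the effective normal stress on the slip plane uses the buoyant unit weight γ' = γ_sat − γ_w while the driving shear stress uses γ_sat:
FS = [c' + γ' z cos²β tanφ'] / [γ_sat z sinβ cosβ]
(For c' = 0 this reduces to FS = (γ'/γ_sat)·tanφ'/tanβ.)
γ' = 20.3 − 9.81 = 10.49 kN/m³
Numerator = 0.0 + 10.49·4.3·cos²12.8°·tan28.3° = 0.0 + 10.49·4.3·0.9509·0.5384 = 23.095 kPa
Denominator = 20.3·4.3·sin12.8°·cos12.8° = 20.3·4.3·0.2215·0.9751 = 18.858 kPa
FS = 23.095 / 18.858 = 1.225

FS = 1.22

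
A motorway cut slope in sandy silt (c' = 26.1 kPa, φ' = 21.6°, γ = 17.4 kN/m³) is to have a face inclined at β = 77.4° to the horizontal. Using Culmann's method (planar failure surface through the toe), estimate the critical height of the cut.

H_c = 12.43 m

Culmann's analysis gives the critical failure plane at α_cr = (β + φ')/2 = (77.4 + 21.6)/2 = 49.5°, and the critical height
H_c = (4c'/γ) · sinβ cosφ' / [1 − cos(β − φ')]
    = (4·26.1/17.4) · sin77.4°·cos21.6° / [1 − cos(55.8°)]
    = 6.000 · 0.9759·0.9298 / [1 − 0.5621]
    = 6.000 · 0.9074 / 0.4379
    = 12.43 m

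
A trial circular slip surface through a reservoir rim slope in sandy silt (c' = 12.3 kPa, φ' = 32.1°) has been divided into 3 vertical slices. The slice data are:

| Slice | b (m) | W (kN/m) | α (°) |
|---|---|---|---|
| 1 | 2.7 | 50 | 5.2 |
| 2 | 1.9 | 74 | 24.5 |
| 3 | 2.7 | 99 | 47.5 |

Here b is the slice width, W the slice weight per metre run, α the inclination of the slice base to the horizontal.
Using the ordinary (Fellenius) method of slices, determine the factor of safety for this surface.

Ordinary method of slices: FS = Σ[c'·Δl_i + (W_i cosα_i)·tanφ'] / Σ W_i sinα_i, with Δl_i = b_i / cosα_i.
Slice 1: Δl = 2.7/cos5.2° = 2.711 m; N'_1 = 50·cos5.2° = 49.8; c'Δl = 33.35; W sinα = 4.5
Slice 2: Δl = 1.9/cos24.5° = 2.088 m; N'_2 = 74·cos24.5° = 67.3; c'Δl = 25.68; W sinα = 30.7
Slice 3: Δl = 2.7/cos47.5° = 3.997 m; N'_3 = 99·cos47.5° = 66.9; c'Δl = 49.16; W sinα = 73.0
Σc'Δl = 108.2 kN/m; ΣN' = 184.0 kN/m; ΣW sinα = 108.2 kN/m
Resisting = 108.2 + 184.0·tan32.1° = 108.2 + 115.4 = 223.6 kN/m
FS = 223.6 / 108.2 = 2.067

FS = 2.07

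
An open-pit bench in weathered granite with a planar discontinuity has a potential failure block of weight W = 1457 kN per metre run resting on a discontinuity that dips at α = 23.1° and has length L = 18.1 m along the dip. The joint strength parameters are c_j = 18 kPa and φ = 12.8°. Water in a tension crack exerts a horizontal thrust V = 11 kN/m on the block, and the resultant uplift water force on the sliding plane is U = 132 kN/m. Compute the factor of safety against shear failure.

FS = 1.03

Resolving the block weight along and normal to the plane and applying the Mohr–Coulomb strength on the joint:
N' = W cosα − U − V sinα = 1457·cos23.1° − 132 − 11·sin23.1° = 1203.9 kN/m
Driving force T = W sinα + V cosα = 1457·sin23.1° + 11·cos23.1° = 581.8 kN/m
Resisting force R = c_j·L + N'·tanφ = 18·18.1 + 1203.9·tan12.8° = 325.8 + 273.5 = 599.3 kN/m
FS = R / T = 599.3 / 581.8 = 1.030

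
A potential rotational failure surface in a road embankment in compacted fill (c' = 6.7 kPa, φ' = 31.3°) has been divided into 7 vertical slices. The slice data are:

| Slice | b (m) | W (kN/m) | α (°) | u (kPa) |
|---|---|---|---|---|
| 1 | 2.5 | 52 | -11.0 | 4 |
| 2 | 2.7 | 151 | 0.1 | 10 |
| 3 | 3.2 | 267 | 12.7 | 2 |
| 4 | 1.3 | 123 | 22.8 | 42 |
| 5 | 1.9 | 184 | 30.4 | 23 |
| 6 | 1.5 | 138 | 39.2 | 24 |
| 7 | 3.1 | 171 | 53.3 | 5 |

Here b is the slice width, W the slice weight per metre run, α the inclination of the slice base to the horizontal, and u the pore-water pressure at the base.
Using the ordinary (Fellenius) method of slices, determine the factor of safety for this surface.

Ordinary method of slices: FS = Σ[c'·Δl_i + (W_i cosα_i − u_i·Δl_i)·tanφ'] / Σ W_i sinα_i, with Δl_i = b_i / cosα_i.
Slice 1: Δl = 2.5/cos(-11.0°) = 2.547 m; N'_1 = 52·cos(-11.0°) − 4·2.547 = 40.9; c'Δl = 17.06; W sinα = -9.9
Slice 2: Δl = 2.7/cos0.1° = 2.700 m; N'_2 = 151·cos0.1° − 10·2.700 = 124.0; c'Δl = 18.09; W sinα = 0.3
Slice 3: Δl = 3.2/cos12.7° = 3.280 m; N'_3 = 267·cos12.7° − 2·3.280 = 253.9; c'Δl = 21.98; W sinα = 58.7
Slice 4: Δl = 1.3/cos22.8° = 1.410 m; N'_4 = 123·cos22.8° − 42·1.410 = 54.2; c'Δl = 9.45; W sinα = 47.7
Slice 5: Δl = 1.9/cos30.4° = 2.203 m; N'_5 = 184·cos30.4° − 23·2.203 = 108.0; c'Δl = 14.76; W sinα = 93.1
Slice 6: Δl = 1.5/cos39.2° = 1.936 m; N'_6 = 138·cos39.2° − 24·1.936 = 60.5; c'Δl = 12.97; W sinα = 87.2
Slice 7: Δl = 3.1/cos53.3° = 5.187 m; N'_7 = 171·cos53.3° − 5·5.187 = 76.3; c'Δl = 34.75; W sinα = 137.1
Σc'Δl = 129.1 kN/m; ΣN' = 717.7 kN/m; ΣW sinα = 414.1 kN/m
Resisting = 129.1 + 717.7·tan31.3° = 129.1 + 436.4 = 565.4 kN/m
FS = 565.4 / 414.1 = 1.365

FS = 1.37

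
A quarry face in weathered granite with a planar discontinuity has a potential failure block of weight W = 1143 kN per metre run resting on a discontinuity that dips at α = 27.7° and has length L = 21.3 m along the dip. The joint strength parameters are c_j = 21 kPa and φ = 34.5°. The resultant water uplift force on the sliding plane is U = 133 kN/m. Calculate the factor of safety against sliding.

Resolving the block weight along and normal to the plane and applying the Mohr–Coulomb strength on the joint:
N' = W cosα − U = 1143·cos27.7° − 133 = 879.0 kN/m
Driving force T = W sinα = 1143·sin27.7° = 531.3 kN/m
Resisting force R = c_j·L + N'·tanφ = 21·21.3 + 879.0·tan34.5° = 447.3 + 604.1 = 1051.4 kN/m
FS = R / T = 1051.4 / 531.3 = 1.979

FS = 1.98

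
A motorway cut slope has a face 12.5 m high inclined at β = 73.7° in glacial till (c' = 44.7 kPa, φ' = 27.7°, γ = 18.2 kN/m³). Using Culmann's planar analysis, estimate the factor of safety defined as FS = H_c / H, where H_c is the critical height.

FS = 2.19

H_c = (4c'/γ) · sinβ cosφ' / [1 − cos(β − φ')]
    = (4·44.7/18.2) · sin73.7°·cos27.7° / [1 − cos46.0°]
    = 9.824 · 0.8498 / 0.3053 = 27.34 m
FS = H_c / H = 27.34 / 12.5 = 2.187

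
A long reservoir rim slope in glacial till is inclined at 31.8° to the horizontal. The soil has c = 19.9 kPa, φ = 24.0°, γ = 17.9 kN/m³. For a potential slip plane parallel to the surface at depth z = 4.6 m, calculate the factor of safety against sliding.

For an infinite slope with a slip plane parallel to the surface (no pore pressure): FS = [c + γz cos²β tanφ] / [γz sinβ cosβ].
γz = 17.9·4.6 = 82.34 kN/m²
Numerator = 19.9 + 82.34·cos²31.8°·tan24.0° = 19.9 + 82.34·0.7223·0.4452 = 46.380 kPa
Denominator = 82.34·sin31.8°·cos31.8° = 82.34·0.5270·0.8499 = 36.876 kPa
FS = 46.380 / 36.876 = 1.258

FS = 1.26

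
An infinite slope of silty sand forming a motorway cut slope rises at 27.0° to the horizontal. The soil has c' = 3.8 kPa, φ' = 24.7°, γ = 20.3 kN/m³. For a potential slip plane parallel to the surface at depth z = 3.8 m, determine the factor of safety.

For an infinite slope with a slip plane parallel to the surface (no pore pressure): FS = [c' + γz cos²β tanφ'] / [γz sinβ cosβ].
γz = 20.3·3.8 = 77.14 kN/m²
Numerator = 3.8 + 77.14·cos²27.0°·tan24.7° = 3.8 + 77.14·0.7939·0.4599 = 31.968 kPa
Denominator = 77.14·sin27.0°·cos27.0° = 77.14·0.4540·0.8910 = 31.204 kPa
FS = 31.968 / 31.204 = 1.024

FS = 1.02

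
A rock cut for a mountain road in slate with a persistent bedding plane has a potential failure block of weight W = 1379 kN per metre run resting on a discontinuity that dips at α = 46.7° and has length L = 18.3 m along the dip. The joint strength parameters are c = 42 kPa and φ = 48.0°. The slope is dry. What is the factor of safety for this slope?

FS = 1.81

Resolving the block weight along and normal to the plane and applying the Mohr–Coulomb strength on the joint:
N' = W cosα = 1379·cos46.7° = 945.7 kN/m
Driving force T = W sinα = 1379·sin46.7° = 1003.6 kN/m
Resisting force R = c·L + N'·tanφ = 42·18.3 + 945.7·tan48.0° = 768.6 + 1050.4 = 1819.0 kN/m
FS = R / T = 1819.0 / 1003.6 = 1.812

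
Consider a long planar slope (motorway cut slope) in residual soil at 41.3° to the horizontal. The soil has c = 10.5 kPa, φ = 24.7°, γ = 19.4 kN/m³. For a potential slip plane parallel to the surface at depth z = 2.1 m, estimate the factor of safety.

For an infinite slope with a slip plane parallel to the surface (no pore pressure): FS = [c + γz cos²β tanφ] / [γz sinβ cosβ].
γz = 19.4·2.1 = 40.74 kN/m²
Numerator = 10.5 + 40.74·cos²41.3°·tan24.7° = 10.5 + 40.74·0.5644·0.4599 = 21.076 kPa
Denominator = 40.74·sin41.3°·cos41.3° = 40.74·0.6600·0.7513 = 20.200 kPa
FS = 21.076 / 20.200 = 1.043

FS = 1.04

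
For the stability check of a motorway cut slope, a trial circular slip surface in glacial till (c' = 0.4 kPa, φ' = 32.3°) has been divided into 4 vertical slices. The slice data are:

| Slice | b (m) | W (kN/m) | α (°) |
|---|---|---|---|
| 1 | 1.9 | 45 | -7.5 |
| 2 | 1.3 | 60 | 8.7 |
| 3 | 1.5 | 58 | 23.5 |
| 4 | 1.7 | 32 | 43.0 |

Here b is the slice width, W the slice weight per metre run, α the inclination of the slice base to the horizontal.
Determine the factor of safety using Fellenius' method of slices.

Ordinary method of slices: FS = Σ[c'·Δl_i + (W_i cosα_i)·tanφ'] / Σ W_i sinα_i, with Δl_i = b_i / cosα_i.
Slice 1: Δl = 1.9/cos(-7.5°) = 1.916 m; N'_1 = 45·cos(-7.5°) = 44.6; c'Δl = 0.77; W sinα = -5.9
Slice 2: Δl = 1.3/cos8.7° = 1.315 m; N'_2 = 60·cos8.7° = 59.3; c'Δl = 0.53; W sinα = 9.1
Slice 3: Δl = 1.5/cos23.5° = 1.636 m; N'_3 = 58·cos23.5° = 53.2; c'Δl = 0.65; W sinα = 23.1
Slice 4: Δl = 1.7/cos43.0° = 2.324 m; N'_4 = 32·cos43.0° = 23.4; c'Δl = 0.93; W sinα = 21.8
Σc'Δl = 2.9 kN/m; ΣN' = 180.5 kN/m; ΣW sinα = 48.2 kN/m
Resisting = 2.9 + 180.5·tan32.3° = 2.9 + 114.1 = 117.0 kN/m
FS = 117.0 / 48.2 = 2.430

FS = 2.43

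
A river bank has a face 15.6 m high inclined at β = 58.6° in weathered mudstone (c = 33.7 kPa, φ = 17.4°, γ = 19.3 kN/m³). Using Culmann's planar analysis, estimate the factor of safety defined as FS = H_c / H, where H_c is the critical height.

H_c = (4c/γ) · sinβ cosφ / [1 − cos(β − φ)]
    = (4·33.7/19.3) · sin58.6°·cos17.4° / [1 − cos41.2°]
    = 6.984 · 0.8145 / 0.2476 = 22.98 m
FS = H_c / H = 22.98 / 15.6 = 1.473

FS = 1.47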